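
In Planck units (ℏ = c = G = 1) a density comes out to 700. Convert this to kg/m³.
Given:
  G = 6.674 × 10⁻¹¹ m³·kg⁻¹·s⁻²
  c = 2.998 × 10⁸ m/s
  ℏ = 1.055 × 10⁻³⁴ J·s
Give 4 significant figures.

3.608 × 10⁹⁹ kg/m³

One Planck density: ρ_P = c⁵/(ℏG²) = 5.154 × 10⁹⁶ kg/m³.
700 × 5.154 × 10⁹⁶ kg/m³ = 3.608 × 10⁹⁹ kg/m³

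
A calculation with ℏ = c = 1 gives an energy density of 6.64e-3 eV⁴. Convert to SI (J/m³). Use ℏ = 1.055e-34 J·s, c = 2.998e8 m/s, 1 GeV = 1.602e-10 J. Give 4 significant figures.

0.1382 J/m³

[E]/[L]³ = [E]⁴/(ℏc)³; restore (ℏc)⁻³.
1 GeV⁴ → 1/(ℏc)³ × (1 GeV in J)⁴ = 2.082e37 J/m³.
Convert the energy scale: 6.64e-3 eV⁴ = 6.64e-39 GeV⁴.
Result: 6.64e-39 × 2.082e37 = 0.1382 J/m³.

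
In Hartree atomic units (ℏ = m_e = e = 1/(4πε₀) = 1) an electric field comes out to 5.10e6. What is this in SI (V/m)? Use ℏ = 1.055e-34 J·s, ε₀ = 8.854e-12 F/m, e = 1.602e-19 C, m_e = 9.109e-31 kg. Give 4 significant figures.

One atomic unit of electric field: E_au = E_h/(e a₀) = m_e²e⁵/((4πε₀)³ℏ⁴) = 5.131e11 V/m.
5.10e6 × 5.131e11 V/m = 2.617e18 V/m

2.617e18 V/m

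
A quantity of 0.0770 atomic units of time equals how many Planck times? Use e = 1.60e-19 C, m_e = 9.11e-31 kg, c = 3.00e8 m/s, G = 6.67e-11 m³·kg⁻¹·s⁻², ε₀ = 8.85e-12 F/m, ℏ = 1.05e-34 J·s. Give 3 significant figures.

atomic unit of time: τ_au = (4πε₀)²ℏ³/(m_e e⁴) = 2.40e-17 s
Planck time: t_P = √(ℏG/c⁵) = 5.37e-44 s
0.0770 × 2.40e-17 / 5.37e-44 = 3.44e25

3.44e25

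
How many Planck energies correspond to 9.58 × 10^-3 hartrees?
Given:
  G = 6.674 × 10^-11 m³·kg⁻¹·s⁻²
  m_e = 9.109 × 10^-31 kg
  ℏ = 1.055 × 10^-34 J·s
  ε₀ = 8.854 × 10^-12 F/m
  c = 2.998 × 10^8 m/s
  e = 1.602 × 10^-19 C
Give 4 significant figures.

2.132 × 10^-29

hartree: E_h = m_e e⁴/(4πε₀ℏ)² = 4.354 × 10^-18 J
Planck energy: E_P = √(ℏc⁵/G) = 1.957 × 10^9 J
9.58 × 10^-3 × 4.354 × 10^-18 / 1.957 × 10^9 = 2.132 × 10^-29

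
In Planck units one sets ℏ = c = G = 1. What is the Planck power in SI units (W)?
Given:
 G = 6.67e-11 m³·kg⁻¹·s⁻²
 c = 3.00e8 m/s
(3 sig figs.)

P_P = c⁵/G
  = 2.43e42 / 6.67e-11
  = 3.64e52 W

3.64e52 W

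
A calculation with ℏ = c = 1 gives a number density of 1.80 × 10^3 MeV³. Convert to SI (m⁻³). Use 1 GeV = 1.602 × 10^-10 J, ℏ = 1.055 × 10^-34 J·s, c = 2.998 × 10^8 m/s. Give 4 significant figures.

2.339 × 10^41 m⁻³

Number density is [L]⁻³ = [E]³/(ℏc)³.
1 GeV³ → 1/(ℏc)³ × (1 GeV in J)³ = 1.299 × 10^47 m⁻³.
Convert the energy scale: 1.80 × 10^3 MeV³ = 1.80 × 10^-6 GeV³.
Result: 1.80 × 10^-6 × 1.299 × 10^47 = 2.339 × 10^41 m⁻³.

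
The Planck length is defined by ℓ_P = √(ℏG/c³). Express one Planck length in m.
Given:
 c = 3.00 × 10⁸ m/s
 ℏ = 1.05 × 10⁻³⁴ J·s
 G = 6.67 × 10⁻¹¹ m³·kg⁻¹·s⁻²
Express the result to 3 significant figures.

ℓ_P = √(ℏG/c³)
  = √(2.59 × 10⁻⁷⁰)
  = 1.61 × 10⁻³⁵ m

1.61 × 10⁻³⁵ m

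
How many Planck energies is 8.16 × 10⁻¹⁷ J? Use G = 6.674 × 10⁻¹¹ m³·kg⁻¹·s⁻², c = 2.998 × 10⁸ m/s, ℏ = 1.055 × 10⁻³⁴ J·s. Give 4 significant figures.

Planck energy: E_P = √(ℏc⁵/G) = 1.957 × 10⁹ J.
8.16 × 10⁻¹⁷ / 1.957 × 10⁹ = 4.170 × 10⁻²⁶

4.170 × 10⁻²⁶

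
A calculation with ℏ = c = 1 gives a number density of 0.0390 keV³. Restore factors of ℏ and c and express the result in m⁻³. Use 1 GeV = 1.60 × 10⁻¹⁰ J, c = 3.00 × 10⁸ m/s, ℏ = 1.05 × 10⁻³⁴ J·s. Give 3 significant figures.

5.11 × 10²⁷ m⁻³

Number density is [L]⁻³ = [E]³/(ℏc)³.
1 GeV³ → 1/(ℏc)³ × (1 GeV in J)³ = 1.31 × 10⁴⁷ m⁻³.
Convert the energy scale: 0.0390 keV³ = 3.90 × 10⁻²⁰ GeV³.
Result: 3.90 × 10⁻²⁰ × 1.31 × 10⁴⁷ = 5.11 × 10²⁷ m⁻³.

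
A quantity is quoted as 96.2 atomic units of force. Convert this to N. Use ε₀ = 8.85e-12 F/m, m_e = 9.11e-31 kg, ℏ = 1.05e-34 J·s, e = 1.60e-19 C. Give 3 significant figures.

8.01e-6 N

One atomic unit of force: F_au = E_h/a₀ = m_e²e⁶/((4πε₀)³ℏ⁴) = 8.33e-8 N.
96.2 × 8.33e-8 N = 8.01e-6 N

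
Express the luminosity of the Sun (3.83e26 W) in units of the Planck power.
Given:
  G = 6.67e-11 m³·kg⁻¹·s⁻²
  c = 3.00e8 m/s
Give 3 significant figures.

1.05e-26

Planck power: P_P = c⁵/G = 3.64e52 W.
3.83e26 / 3.64e52 = 1.05e-26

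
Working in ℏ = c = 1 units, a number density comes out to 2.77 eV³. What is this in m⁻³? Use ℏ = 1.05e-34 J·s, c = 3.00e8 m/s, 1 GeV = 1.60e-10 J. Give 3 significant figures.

Number density is [L]⁻³ = [E]³/(ℏc)³.
1 GeV³ → 1/(ℏc)³ × (1 GeV in J)³ = 1.31e47 m⁻³.
Convert the energy scale: 2.77 eV³ = 2.77e-27 GeV³.
Result: 2.77e-27 × 1.31e47 = 3.63e20 m⁻³.

3.63e20 m⁻³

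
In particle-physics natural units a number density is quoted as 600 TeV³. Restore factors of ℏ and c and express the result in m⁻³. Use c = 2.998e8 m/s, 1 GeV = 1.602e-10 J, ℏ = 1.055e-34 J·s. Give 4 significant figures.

7.796e58 m⁻³

Number density is [L]⁻³ = [E]³/(ℏc)³.
1 GeV³ → 1/(ℏc)³ × (1 GeV in J)³ = 1.299e47 m⁻³.
Convert the energy scale: 600 TeV³ = 6.00e11 GeV³.
Result: 6.00e11 × 1.299e47 = 7.796e58 m⁻³.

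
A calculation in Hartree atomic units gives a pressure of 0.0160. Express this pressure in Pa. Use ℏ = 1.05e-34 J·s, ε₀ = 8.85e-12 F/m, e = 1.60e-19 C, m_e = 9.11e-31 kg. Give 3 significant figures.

4.82e11 Pa

One atomic unit of pressure: P_au = E_h/a₀³ = m_e⁴e¹⁰/((4πε₀)⁵ℏ⁸) = 3.01e13 Pa.
0.0160 × 3.01e13 Pa = 4.82e11 Pa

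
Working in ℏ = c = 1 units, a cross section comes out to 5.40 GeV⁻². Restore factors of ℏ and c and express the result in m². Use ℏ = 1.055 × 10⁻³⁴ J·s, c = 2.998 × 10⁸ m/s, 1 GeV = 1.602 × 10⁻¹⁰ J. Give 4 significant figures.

Area is [L]² = [E]⁻²·(ℏc)²; restore (ℏc)².
1 GeV⁻² → (ℏc)² × (1 GeV in J)⁻² = 3.898 × 10⁻³² m².
Result: 5.40 × 3.898 × 10⁻³² = 2.105 × 10⁻³¹ m².

2.105 × 10⁻³¹ m²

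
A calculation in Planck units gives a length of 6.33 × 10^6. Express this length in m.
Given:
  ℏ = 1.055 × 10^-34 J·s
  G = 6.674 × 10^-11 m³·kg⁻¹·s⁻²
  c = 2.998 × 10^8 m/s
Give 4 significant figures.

1.023 × 10^-28 m

One Planck length: ℓ_P = √(ℏG/c³) = 1.616 × 10^-35 m.
6.33 × 10^6 × 1.616 × 10^-35 m = 1.023 × 10^-28 m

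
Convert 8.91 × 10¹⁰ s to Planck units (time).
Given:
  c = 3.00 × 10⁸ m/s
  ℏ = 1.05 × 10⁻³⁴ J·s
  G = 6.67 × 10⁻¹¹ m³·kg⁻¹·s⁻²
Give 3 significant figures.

Planck time: t_P = √(ℏG/c⁵) = 5.37 × 10⁻⁴⁴ s.
8.91 × 10¹⁰ / 5.37 × 10⁻⁴⁴ = 1.66 × 10⁵⁴

1.66 × 10⁵⁴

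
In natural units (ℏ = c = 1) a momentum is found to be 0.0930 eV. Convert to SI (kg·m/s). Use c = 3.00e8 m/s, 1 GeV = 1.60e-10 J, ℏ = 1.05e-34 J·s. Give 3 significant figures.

4.96e-29 kg·m/s

Momentum is [E]/c; divide by c.
1 GeV → 1/c × (1 GeV in J) = 5.33e-19 kg·m/s.
Convert the energy scale: 0.0930 eV = 9.30e-11 GeV.
Result: 9.30e-11 × 5.33e-19 = 4.96e-29 kg·m/s.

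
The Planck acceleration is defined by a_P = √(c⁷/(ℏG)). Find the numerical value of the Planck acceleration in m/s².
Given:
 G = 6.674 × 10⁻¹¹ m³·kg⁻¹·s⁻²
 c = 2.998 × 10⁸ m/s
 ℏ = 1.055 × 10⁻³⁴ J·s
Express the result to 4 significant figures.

a_P = √(c⁷/(ℏG))
  = √(3.092 × 10¹⁰³)
  = 5.560 × 10⁵¹ m/s²

5.560 × 10⁵¹ m/s²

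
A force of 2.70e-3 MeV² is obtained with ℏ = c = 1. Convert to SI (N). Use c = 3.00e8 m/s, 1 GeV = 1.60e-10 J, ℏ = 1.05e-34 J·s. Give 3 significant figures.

2.19e-3 N

Force is [E]/[L] = [E]²/(ℏc); restore (ℏc)⁻¹.
1 GeV² → 1/(ℏc) × (1 GeV in J)² = 8.13e5 N.
Convert the energy scale: 2.70e-3 MeV² = 2.70e-9 GeV².
Result: 2.70e-9 × 8.13e5 = 2.19e-3 N.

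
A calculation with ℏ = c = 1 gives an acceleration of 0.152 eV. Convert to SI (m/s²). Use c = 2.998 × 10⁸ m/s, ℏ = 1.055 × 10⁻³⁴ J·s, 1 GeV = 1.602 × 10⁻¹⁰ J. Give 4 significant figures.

Acceleration is [L]/[T]² = c·[E]/ℏ.
1 GeV → c/ℏ × (1 GeV in J) = 4.552 × 10³² m/s².
Convert the energy scale: 0.152 eV = 1.52 × 10⁻¹⁰ GeV.
Result: 1.52 × 10⁻¹⁰ × 4.552 × 10³² = 6.920 × 10²² m/s².

6.920 × 10²² m/s²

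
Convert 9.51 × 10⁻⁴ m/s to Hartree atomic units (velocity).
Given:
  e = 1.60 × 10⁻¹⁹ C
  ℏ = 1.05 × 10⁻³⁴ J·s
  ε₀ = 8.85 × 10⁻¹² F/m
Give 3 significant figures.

atomic unit of velocity: v_au = e²/(4πε₀ℏ) = 2.19 × 10⁶ m/s.
9.51 × 10⁻⁴ / 2.19 × 10⁶ = 4.34 × 10⁻¹⁰

4.34 × 10⁻¹⁰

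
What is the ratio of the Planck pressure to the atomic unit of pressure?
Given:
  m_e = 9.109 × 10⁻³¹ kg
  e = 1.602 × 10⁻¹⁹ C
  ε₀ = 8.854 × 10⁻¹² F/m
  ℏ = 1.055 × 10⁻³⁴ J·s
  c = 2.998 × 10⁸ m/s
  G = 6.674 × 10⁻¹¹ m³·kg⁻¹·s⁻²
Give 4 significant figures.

1.581 × 10¹⁰⁰

Planck pressure: p_P = c⁷/(ℏG²) = 4.632 × 10¹¹³ Pa
atomic unit of pressure: P_au = E_h/a₀³ = m_e⁴e¹⁰/((4πε₀)⁵ℏ⁸) = 2.929 × 10¹³ Pa
ratio = 4.632 × 10¹¹³ / 2.929 × 10¹³ = 1.581 × 10¹⁰⁰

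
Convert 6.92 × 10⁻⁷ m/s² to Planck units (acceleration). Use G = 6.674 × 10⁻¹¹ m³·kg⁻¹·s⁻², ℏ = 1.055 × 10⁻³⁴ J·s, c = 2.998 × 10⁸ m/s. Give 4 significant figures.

Planck acceleration: a_P = √(c⁷/(ℏG)) = 5.560 × 10⁵¹ m/s².
6.92 × 10⁻⁷ / 5.560 × 10⁵¹ = 1.245 × 10⁻⁵⁸

1.245 × 10⁻⁵⁸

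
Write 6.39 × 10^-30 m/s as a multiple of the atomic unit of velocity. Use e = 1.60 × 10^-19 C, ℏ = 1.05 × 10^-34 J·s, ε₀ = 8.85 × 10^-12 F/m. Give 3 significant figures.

atomic unit of velocity: v_au = e²/(4πε₀ℏ) = 2.19 × 10^6 m/s.
6.39 × 10^-30 / 2.19 × 10^6 = 2.91 × 10^-36

2.91 × 10^-36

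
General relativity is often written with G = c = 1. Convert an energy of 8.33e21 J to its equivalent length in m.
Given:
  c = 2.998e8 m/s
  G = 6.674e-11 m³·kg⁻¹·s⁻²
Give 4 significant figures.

Energy → length via G/c⁴.
8.33e21 J × (G/c⁴) = 6.882e-23 m

6.882e-23 m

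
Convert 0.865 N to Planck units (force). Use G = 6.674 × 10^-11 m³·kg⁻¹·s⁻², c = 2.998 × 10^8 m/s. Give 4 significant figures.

Planck force: F_P = c⁴/G = 1.210 × 10^44 N.
0.865 / 1.210 × 10^44 = 7.146 × 10^-45

7.146 × 10^-45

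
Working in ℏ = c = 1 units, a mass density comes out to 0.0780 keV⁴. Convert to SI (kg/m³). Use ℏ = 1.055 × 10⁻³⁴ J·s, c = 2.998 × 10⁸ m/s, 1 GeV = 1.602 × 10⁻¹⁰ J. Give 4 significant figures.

Mass density is [E]/(c²[L]³) = [E]⁴/(ℏ³c⁵).
1 GeV⁴ → 1/(ℏ³c⁵) × (1 GeV in J)⁴ = 2.316 × 10²⁰ kg/m³.
Convert the energy scale: 0.0780 keV⁴ = 7.80 × 10⁻²⁶ GeV⁴.
Result: 7.80 × 10⁻²⁶ × 2.316 × 10²⁰ = 1.806 × 10⁻⁵ kg/m³.

1.806 × 10⁻⁵ kg/m³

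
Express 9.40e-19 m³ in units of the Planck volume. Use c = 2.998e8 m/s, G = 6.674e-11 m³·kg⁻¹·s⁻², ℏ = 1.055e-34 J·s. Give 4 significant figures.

Planck volume: V_P = (ℏG/c³)^(3/2) = 4.224e-105 m³.
9.40e-19 / 4.224e-105 = 2.225e86

2.225e86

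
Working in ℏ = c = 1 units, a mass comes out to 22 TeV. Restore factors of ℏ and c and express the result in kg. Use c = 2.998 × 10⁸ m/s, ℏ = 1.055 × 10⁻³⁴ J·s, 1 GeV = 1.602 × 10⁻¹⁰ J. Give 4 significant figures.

3.921 × 10⁻²³ kg

Mass is [E]/c²; divide by c².
1 GeV → 1/c² × (1 GeV in J) = 1.782 × 10⁻²⁷ kg.
Convert the energy scale: 22 TeV = 2.20 × 10⁴ GeV.
Result: 2.20 × 10⁴ × 1.782 × 10⁻²⁷ = 3.921 × 10⁻²³ kg.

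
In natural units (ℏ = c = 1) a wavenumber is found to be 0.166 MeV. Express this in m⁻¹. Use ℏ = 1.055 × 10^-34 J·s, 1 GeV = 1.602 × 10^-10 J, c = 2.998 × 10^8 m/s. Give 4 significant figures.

Inverse length is [E]/(ℏc).
1 GeV → 1/(ℏc) × (1 GeV in J) = 5.065 × 10^15 m⁻¹.
Convert the energy scale: 0.166 MeV = 1.66 × 10^-4 GeV.
Result: 1.66 × 10^-4 × 5.065 × 10^15 = 8.408 × 10^11 m⁻¹.

8.408 × 10^11 m⁻¹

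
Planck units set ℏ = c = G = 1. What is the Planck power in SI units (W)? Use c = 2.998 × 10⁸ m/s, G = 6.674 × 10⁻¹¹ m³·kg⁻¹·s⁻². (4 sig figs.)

3.629 × 10⁵² W

The unique combination of the constants set to 1 with dimensions of power is P_P = c⁵/G.
  = 2.422 × 10⁴² / 6.674 × 10⁻¹¹
  = 3.629 × 10⁵² W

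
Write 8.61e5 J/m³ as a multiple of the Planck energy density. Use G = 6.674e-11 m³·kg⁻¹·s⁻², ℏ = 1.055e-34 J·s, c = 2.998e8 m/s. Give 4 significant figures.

1.859e-108

Planck energy density: u_P = c⁷/(ℏG²) = 4.632e113 J/m³.
8.61e5 / 4.632e113 = 1.859e-108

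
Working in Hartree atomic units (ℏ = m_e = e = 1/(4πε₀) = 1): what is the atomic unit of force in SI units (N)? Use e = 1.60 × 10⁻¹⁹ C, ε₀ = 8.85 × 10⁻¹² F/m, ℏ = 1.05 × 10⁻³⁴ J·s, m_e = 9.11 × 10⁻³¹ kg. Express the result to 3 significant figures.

Dimensional analysis gives F_au = E_h/a₀ = m_e²e⁶/((4πε₀)³ℏ⁴).
E_h = 4.38 × 10⁻¹⁸ J
a₀ = 5.26 × 10⁻¹¹ m
E_h/a₀ = 8.33 × 10⁻⁸ N

8.33 × 10⁻⁸ N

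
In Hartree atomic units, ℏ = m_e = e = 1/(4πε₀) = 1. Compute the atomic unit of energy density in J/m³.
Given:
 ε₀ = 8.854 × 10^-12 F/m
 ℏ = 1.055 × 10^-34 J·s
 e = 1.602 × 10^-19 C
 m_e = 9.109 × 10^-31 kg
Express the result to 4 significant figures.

2.929 × 10^13 J/m³

Dimensional analysis gives u_au = E_h/a₀³ = m_e⁴e¹⁰/((4πε₀)⁵ℏ⁸).
E_h = 4.354 × 10^-18 J
a₀ = 5.297 × 10^-11 m
E_h/a₀³ = 2.929 × 10^13 J/m³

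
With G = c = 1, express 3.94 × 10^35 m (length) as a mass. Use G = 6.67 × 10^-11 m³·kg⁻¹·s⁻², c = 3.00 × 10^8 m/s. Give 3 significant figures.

Length → mass via c²/G.
3.94 × 10^35 m × (c²/G) = 5.32 × 10^62 kg

5.32 × 10^62 kg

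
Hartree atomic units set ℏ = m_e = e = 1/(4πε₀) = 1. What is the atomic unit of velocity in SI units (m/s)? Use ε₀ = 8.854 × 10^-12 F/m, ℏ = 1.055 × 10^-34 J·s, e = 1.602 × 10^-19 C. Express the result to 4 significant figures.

Dimensional analysis gives v_au = e²/(4πε₀ℏ).
  = 2.566 × 10^-38 / 1.174 × 10^-44
  = 2.186 × 10^6 m/s

2.186 × 10^6 m/s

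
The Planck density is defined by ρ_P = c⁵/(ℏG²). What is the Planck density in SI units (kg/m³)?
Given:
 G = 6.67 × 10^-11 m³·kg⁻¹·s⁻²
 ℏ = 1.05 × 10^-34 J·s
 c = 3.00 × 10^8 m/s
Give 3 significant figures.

5.20 × 10^96 kg/m³

ρ_P = c⁵/(ℏG²)
  = 2.43 × 10^42 / 4.67 × 10^-55
  = 5.20 × 10^96 kg/m³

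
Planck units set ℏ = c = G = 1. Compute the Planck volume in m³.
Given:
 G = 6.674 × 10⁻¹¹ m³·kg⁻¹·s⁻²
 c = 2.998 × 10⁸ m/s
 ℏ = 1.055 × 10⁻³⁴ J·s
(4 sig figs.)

Dimensional analysis gives V_P = (ℏG/c³)^(3/2).
  = √(1.784 × 10⁻²⁰⁹)
  = 4.224 × 10⁻¹⁰⁵ m³

4.224 × 10⁻¹⁰⁵ m³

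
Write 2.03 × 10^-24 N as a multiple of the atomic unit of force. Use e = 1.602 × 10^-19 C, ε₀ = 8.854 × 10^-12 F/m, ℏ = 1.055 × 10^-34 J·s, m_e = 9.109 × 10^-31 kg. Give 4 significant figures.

2.470 × 10^-17

atomic unit of force: F_au = E_h/a₀ = m_e²e⁶/((4πε₀)³ℏ⁴) = 8.220 × 10^-8 N.
2.03 × 10^-24 / 8.220 × 10^-8 = 2.470 × 10^-17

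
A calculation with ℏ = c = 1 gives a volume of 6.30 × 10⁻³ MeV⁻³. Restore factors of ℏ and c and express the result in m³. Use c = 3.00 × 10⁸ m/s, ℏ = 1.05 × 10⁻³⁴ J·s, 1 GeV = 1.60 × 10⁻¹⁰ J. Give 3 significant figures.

4.81 × 10⁻⁴¹ m³

Volume is [L]³ = [E]⁻³·(ℏc)³.
1 GeV⁻³ → (ℏc)³ × (1 GeV in J)⁻³ = 7.63 × 10⁻⁴⁸ m³.
Convert the energy scale: 6.30 × 10⁻³ MeV⁻³ = 6.30 × 10⁶ GeV⁻³.
Result: 6.30 × 10⁶ × 7.63 × 10⁻⁴⁸ = 4.81 × 10⁻⁴¹ m³.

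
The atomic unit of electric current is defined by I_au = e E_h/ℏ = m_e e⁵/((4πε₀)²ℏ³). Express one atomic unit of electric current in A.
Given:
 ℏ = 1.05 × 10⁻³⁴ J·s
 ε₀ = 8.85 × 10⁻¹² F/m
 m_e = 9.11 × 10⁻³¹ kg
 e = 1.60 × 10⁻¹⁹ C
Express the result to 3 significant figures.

6.67 × 10⁻³ A

I_au = e E_h/ℏ = m_e e⁵/((4πε₀)²ℏ³)
E_h = 4.38 × 10⁻¹⁸ J
e·E_h/ℏ = 6.67 × 10⁻³ A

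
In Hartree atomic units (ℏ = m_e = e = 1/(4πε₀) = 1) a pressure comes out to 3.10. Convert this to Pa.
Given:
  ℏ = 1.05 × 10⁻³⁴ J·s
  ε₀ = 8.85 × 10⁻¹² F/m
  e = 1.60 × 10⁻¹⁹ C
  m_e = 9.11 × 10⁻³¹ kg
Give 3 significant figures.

One atomic unit of pressure: P_au = E_h/a₀³ = m_e⁴e¹⁰/((4πε₀)⁵ℏ⁸) = 3.01 × 10¹³ Pa.
3.10 × 3.01 × 10¹³ Pa = 9.34 × 10¹³ Pa

9.34 × 10¹³ Pa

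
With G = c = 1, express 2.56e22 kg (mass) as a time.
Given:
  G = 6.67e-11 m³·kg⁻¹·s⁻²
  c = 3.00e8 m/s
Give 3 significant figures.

Mass → time via G/c³.
2.56e22 kg × (G/c³) = 6.32e-14 s

6.32e-14 s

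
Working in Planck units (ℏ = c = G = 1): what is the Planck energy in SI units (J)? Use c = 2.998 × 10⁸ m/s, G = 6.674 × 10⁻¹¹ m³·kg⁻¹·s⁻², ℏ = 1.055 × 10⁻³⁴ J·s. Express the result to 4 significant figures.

The unique combination of the constants set to 1 with dimensions of energy is E_P = √(ℏc⁵/G).
  = √(3.828 × 10¹⁸)
  = 1.957 × 10⁹ J

1.957 × 10⁹ J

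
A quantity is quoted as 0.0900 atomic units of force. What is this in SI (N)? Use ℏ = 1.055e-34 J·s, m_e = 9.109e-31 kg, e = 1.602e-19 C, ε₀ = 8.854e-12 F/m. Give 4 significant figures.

One atomic unit of force: F_au = E_h/a₀ = m_e²e⁶/((4πε₀)³ℏ⁴) = 8.220e-8 N.
0.0900 × 8.220e-8 N = 7.398e-9 N

7.398e-9 N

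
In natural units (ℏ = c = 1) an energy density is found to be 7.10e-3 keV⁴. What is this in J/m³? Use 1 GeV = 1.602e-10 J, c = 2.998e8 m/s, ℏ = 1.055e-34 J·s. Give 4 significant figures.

1.478e11 J/m³

[E]/[L]³ = [E]⁴/(ℏc)³; restore (ℏc)⁻³.
1 GeV⁴ → 1/(ℏc)³ × (1 GeV in J)⁴ = 2.082e37 J/m³.
Convert the energy scale: 7.10e-3 keV⁴ = 7.10e-27 GeV⁴.
Result: 7.10e-27 × 2.082e37 = 1.478e11 J/m³.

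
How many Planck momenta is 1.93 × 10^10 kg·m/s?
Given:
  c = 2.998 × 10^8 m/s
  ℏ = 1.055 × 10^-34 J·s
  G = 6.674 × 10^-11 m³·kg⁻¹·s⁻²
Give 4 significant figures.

Planck momentum: p_P = √(ℏc³/G) = 6.527 kg·m/s.
1.93 × 10^10 / 6.527 = 2.957 × 10^9

2.957 × 10^9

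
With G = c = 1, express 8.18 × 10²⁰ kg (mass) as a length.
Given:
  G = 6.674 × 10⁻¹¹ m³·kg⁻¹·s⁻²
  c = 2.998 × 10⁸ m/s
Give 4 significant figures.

In G = c = 1 units mass has dimensions of length; the conversion factor is G/c².
8.18 × 10²⁰ kg × (G/c²) = 6.074 × 10⁻⁷ m

6.074 × 10⁻⁷ m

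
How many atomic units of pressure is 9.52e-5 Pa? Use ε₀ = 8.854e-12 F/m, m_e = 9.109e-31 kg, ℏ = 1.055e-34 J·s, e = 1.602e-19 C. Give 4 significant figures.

3.250e-18

atomic unit of pressure: P_au = E_h/a₀³ = m_e⁴e¹⁰/((4πε₀)⁵ℏ⁸) = 2.929e13 Pa.
9.52e-5 / 2.929e13 = 3.250e-18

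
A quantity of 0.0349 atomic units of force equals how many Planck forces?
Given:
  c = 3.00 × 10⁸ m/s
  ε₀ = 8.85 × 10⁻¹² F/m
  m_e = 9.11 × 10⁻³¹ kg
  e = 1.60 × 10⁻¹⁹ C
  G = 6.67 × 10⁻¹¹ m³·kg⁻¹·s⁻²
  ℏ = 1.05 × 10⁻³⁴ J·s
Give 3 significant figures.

2.39 × 10⁻⁵³

atomic unit of force: F_au = E_h/a₀ = m_e²e⁶/((4πε₀)³ℏ⁴) = 8.33 × 10⁻⁸ N
Planck force: F_P = c⁴/G = 1.21 × 10⁴⁴ N
0.0349 × 8.33 × 10⁻⁸ / 1.21 × 10⁴⁴ = 2.39 × 10⁻⁵³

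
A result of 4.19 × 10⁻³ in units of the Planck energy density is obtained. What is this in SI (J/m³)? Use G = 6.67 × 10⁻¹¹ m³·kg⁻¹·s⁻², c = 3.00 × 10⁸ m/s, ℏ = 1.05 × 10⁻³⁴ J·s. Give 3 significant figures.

1.96 × 10¹¹¹ J/m³

One Planck energy density: u_P = c⁷/(ℏG²) = 4.68 × 10¹¹³ J/m³.
4.19 × 10⁻³ × 4.68 × 10¹¹³ J/m³ = 1.96 × 10¹¹¹ J/m³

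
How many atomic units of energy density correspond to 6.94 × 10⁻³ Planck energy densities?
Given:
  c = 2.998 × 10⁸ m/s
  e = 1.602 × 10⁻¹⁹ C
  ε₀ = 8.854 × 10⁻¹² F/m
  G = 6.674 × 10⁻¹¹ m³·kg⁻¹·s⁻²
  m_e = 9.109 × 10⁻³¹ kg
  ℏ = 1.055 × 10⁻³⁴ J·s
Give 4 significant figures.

Planck energy density: u_P = c⁷/(ℏG²) = 4.632 × 10¹¹³ J/m³
atomic unit of energy density: u_au = E_h/a₀³ = m_e⁴e¹⁰/((4πε₀)⁵ℏ⁸) = 2.929 × 10¹³ J/m³
6.94 × 10⁻³ × 4.632 × 10¹¹³ / 2.929 × 10¹³ = 1.098 × 10⁹⁸

1.098 × 10⁹⁸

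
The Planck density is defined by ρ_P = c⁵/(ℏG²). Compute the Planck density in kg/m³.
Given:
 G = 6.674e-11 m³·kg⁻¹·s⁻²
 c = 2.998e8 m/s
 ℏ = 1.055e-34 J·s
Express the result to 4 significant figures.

ρ_P = c⁵/(ℏG²)
  = 2.422e42 / 4.699e-55
  = 5.154e96 kg/m³

5.154e96 kg/m³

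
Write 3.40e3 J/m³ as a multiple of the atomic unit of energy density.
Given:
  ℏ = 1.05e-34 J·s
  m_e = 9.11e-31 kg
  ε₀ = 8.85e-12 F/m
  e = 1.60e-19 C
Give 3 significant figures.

1.13e-10

atomic unit of energy density: u_au = E_h/a₀³ = m_e⁴e¹⁰/((4πε₀)⁵ℏ⁸) = 3.01e13 J/m³.
3.40e3 / 3.01e13 = 1.13e-10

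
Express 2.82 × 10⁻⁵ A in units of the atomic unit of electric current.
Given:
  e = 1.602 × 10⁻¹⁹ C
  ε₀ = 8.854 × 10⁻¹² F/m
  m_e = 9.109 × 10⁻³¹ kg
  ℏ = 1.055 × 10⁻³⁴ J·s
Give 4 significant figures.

4.265 × 10⁻³

atomic unit of electric current: I_au = e E_h/ℏ = m_e e⁵/((4πε₀)²ℏ³) = 6.612 × 10⁻³ A.
2.82 × 10⁻⁵ / 6.612 × 10⁻³ = 4.265 × 10⁻³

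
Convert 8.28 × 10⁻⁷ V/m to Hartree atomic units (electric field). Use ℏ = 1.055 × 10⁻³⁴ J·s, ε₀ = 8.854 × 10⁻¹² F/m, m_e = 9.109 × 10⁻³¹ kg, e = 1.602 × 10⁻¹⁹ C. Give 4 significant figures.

1.614 × 10⁻¹⁸

atomic unit of electric field: E_au = E_h/(e a₀) = m_e²e⁵/((4πε₀)³ℏ⁴) = 5.131 × 10¹¹ V/m.
8.28 × 10⁻⁷ / 5.131 × 10¹¹ = 1.614 × 10⁻¹⁸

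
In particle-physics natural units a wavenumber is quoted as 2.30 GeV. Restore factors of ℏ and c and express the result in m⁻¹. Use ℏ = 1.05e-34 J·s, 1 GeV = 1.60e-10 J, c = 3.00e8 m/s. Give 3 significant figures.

1.17e16 m⁻¹

Inverse length is [E]/(ℏc).
1 GeV → 1/(ℏc) × (1 GeV in J) = 5.08e15 m⁻¹.
Result: 2.30 × 5.08e15 = 1.17e16 m⁻¹.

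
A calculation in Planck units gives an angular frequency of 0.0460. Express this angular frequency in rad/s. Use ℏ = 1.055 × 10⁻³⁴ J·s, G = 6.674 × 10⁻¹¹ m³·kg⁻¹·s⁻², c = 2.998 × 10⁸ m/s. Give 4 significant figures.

8.531 × 10⁴¹ rad/s

One Planck angular frequency: ω_P = √(c⁵/(ℏG)) = 1.855 × 10⁴³ rad/s.
0.0460 × 1.855 × 10⁴³ rad/s = 8.531 × 10⁴¹ rad/s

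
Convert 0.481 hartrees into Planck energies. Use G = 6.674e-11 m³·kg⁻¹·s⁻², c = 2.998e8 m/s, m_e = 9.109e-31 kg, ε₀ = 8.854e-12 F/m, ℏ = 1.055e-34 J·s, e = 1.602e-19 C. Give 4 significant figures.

1.070e-27

hartree: E_h = m_e e⁴/(4πε₀ℏ)² = 4.354e-18 J
Planck energy: E_P = √(ℏc⁵/G) = 1.957e9 J
0.481 × 4.354e-18 / 1.957e9 = 1.070e-27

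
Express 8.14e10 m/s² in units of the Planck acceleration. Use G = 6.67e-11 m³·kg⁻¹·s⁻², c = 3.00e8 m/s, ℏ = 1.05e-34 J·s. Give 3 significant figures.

Planck acceleration: a_P = √(c⁷/(ℏG)) = 5.59e51 m/s².
8.14e10 / 5.59e51 = 1.46e-41

1.46e-41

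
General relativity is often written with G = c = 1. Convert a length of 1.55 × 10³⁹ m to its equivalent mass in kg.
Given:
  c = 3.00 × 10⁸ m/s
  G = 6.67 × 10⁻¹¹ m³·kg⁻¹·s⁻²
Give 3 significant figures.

Length → mass via c²/G.
1.55 × 10³⁹ m × (c²/G) = 2.09 × 10⁶⁶ kg

2.09 × 10⁶⁶ kg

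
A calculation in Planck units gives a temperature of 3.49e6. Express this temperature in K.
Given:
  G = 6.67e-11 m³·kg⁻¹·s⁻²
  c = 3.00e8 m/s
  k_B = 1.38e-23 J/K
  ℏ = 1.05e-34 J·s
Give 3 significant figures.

4.95e38 K

One Planck temperature: T_P = √(ℏc⁵/G) / k_B = 1.42e32 K.
3.49e6 × 1.42e32 K = 4.95e38 K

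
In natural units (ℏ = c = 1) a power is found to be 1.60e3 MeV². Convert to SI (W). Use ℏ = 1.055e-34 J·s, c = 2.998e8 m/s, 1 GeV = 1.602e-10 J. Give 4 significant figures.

3.892e11 W

Power is [E]/[T] = [E]²/ℏ.
1 GeV² → 1/ℏ × (1 GeV in J)² = 2.433e14 W.
Convert the energy scale: 1.60e3 MeV² = 1.60e-3 GeV².
Result: 1.60e-3 × 2.433e14 = 3.892e11 W.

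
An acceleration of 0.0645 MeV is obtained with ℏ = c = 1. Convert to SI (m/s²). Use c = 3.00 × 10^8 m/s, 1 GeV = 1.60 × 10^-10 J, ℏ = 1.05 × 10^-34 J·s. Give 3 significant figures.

2.95 × 10^28 m/s²

Acceleration is [L]/[T]² = c·[E]/ℏ.
1 GeV → c/ℏ × (1 GeV in J) = 4.57 × 10^32 m/s².
Convert the energy scale: 0.0645 MeV = 6.45 × 10^-5 GeV.
Result: 6.45 × 10^-5 × 4.57 × 10^32 = 2.95 × 10^28 m/s².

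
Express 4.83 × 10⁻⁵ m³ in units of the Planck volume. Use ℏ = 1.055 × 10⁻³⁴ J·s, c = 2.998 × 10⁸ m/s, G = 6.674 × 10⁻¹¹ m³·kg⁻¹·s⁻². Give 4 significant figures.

Planck volume: V_P = (ℏG/c³)^(3/2) = 4.224 × 10⁻¹⁰⁵ m³.
4.83 × 10⁻⁵ / 4.224 × 10⁻¹⁰⁵ = 1.143 × 10¹⁰⁰

1.143 × 10¹⁰⁰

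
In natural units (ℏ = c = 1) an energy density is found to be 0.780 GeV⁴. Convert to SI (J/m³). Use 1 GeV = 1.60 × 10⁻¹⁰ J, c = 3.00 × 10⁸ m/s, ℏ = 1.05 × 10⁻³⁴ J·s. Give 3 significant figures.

[E]/[L]³ = [E]⁴/(ℏc)³; restore (ℏc)⁻³.
1 GeV⁴ → 1/(ℏc)³ × (1 GeV in J)⁴ = 2.10 × 10³⁷ J/m³.
Result: 0.780 × 2.10 × 10³⁷ = 1.64 × 10³⁷ J/m³.

1.64 × 10³⁷ J/m³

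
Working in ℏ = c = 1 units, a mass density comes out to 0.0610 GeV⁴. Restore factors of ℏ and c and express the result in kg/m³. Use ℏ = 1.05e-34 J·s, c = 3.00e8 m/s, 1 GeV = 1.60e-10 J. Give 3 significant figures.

Mass density is [E]/(c²[L]³) = [E]⁴/(ℏ³c⁵).
1 GeV⁴ → 1/(ℏ³c⁵) × (1 GeV in J)⁴ = 2.33e20 kg/m³.
Result: 0.0610 × 2.33e20 = 1.42e19 kg/m³.

1.42e19 kg/m³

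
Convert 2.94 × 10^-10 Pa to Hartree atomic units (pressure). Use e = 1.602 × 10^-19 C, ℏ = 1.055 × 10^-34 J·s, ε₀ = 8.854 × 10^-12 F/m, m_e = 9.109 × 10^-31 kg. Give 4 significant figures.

1.004 × 10^-23

atomic unit of pressure: P_au = E_h/a₀³ = m_e⁴e¹⁰/((4πε₀)⁵ℏ⁸) = 2.929 × 10^13 Pa.
2.94 × 10^-10 / 2.929 × 10^13 = 1.004 × 10^-23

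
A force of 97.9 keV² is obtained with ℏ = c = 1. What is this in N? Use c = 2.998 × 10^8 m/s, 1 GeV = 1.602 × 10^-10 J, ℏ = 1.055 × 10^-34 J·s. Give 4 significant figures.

7.944 × 10^-5 N

Force is [E]/[L] = [E]²/(ℏc); restore (ℏc)⁻¹.
1 GeV² → 1/(ℏc) × (1 GeV in J)² = 8.114 × 10^5 N.
Convert the energy scale: 97.9 keV² = 9.79 × 10^-11 GeV².
Result: 9.79 × 10^-11 × 8.114 × 10^5 = 7.944 × 10^-5 N.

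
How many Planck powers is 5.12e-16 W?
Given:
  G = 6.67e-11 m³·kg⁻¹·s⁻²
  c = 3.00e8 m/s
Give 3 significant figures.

Planck power: P_P = c⁵/G = 3.64e52 W.
5.12e-16 / 3.64e52 = 1.41e-68

1.41e-68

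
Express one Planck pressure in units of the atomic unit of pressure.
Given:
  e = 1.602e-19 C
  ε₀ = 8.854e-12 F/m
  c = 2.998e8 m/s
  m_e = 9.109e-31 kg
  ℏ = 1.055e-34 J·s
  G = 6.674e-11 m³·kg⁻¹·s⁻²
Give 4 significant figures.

Planck pressure: p_P = c⁷/(ℏG²) = 4.632e113 Pa
atomic unit of pressure: P_au = E_h/a₀³ = m_e⁴e¹⁰/((4πε₀)⁵ℏ⁸) = 2.929e13 Pa
ratio = 4.632e113 / 2.929e13 = 1.581e100

1.581e100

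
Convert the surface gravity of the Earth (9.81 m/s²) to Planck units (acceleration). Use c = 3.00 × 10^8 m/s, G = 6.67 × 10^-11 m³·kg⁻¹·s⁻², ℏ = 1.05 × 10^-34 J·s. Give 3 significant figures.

Planck acceleration: a_P = √(c⁷/(ℏG)) = 5.59 × 10^51 m/s².
9.81 / 5.59 × 10^51 = 1.76 × 10^-51

1.76 × 10^-51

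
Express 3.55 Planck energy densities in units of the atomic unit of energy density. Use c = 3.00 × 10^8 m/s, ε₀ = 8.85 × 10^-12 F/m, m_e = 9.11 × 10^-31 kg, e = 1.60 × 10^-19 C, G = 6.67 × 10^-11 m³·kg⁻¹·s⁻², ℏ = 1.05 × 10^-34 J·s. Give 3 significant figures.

Planck energy density: u_P = c⁷/(ℏG²) = 4.68 × 10^113 J/m³
atomic unit of energy density: u_au = E_h/a₀³ = m_e⁴e¹⁰/((4πε₀)⁵ℏ⁸) = 3.01 × 10^13 J/m³
3.55 × 4.68 × 10^113 / 3.01 × 10^13 = 5.52 × 10^100

5.52 × 10^100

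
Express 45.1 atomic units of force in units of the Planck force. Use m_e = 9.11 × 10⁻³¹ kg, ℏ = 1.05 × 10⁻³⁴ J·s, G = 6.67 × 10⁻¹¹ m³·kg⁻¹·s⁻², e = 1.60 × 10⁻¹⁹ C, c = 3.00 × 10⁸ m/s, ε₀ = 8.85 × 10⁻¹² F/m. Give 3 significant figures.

atomic unit of force: F_au = E_h/a₀ = m_e²e⁶/((4πε₀)³ℏ⁴) = 8.33 × 10⁻⁸ N
Planck force: F_P = c⁴/G = 1.21 × 10⁴⁴ N
45.1 × 8.33 × 10⁻⁸ / 1.21 × 10⁴⁴ = 3.09 × 10⁻⁵⁰

3.09 × 10⁻⁵⁰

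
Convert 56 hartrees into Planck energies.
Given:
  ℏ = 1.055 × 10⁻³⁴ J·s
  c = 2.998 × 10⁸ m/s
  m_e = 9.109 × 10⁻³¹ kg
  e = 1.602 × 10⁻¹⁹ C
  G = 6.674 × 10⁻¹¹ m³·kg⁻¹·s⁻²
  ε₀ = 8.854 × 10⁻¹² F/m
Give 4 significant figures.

hartree: E_h = m_e e⁴/(4πε₀ℏ)² = 4.354 × 10⁻¹⁸ J
Planck energy: E_P = √(ℏc⁵/G) = 1.957 × 10⁹ J
56 × 4.354 × 10⁻¹⁸ / 1.957 × 10⁹ = 1.246 × 10⁻²⁵

1.246 × 10⁻²⁵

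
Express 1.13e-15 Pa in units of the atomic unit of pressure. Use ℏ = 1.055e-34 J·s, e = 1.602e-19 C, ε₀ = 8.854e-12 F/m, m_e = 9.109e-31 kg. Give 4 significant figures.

atomic unit of pressure: P_au = E_h/a₀³ = m_e⁴e¹⁰/((4πε₀)⁵ℏ⁸) = 2.929e13 Pa.
1.13e-15 / 2.929e13 = 3.858e-29

3.858e-29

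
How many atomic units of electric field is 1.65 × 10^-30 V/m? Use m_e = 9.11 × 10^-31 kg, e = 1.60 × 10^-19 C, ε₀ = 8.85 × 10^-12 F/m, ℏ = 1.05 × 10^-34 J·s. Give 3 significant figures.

atomic unit of electric field: E_au = E_h/(e a₀) = m_e²e⁵/((4πε₀)³ℏ⁴) = 5.20 × 10^11 V/m.
1.65 × 10^-30 / 5.20 × 10^11 = 3.17 × 10^-42

3.17 × 10^-42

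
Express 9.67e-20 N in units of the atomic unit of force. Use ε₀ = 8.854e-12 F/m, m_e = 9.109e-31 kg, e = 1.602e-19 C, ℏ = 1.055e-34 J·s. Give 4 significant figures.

1.176e-12

atomic unit of force: F_au = E_h/a₀ = m_e²e⁶/((4πε₀)³ℏ⁴) = 8.220e-8 N.
9.67e-20 / 8.220e-8 = 1.176e-12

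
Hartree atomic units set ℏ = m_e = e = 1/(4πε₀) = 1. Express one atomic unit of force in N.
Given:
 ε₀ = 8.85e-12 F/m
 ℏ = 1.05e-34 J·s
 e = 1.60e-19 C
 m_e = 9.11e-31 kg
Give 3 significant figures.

8.33e-8 N

The unique combination of the constants set to 1 with dimensions of force is F_au = E_h/a₀ = m_e²e⁶/((4πε₀)³ℏ⁴).
E_h = 4.38e-18 J
a₀ = 5.26e-11 m
E_h/a₀ = 8.33e-8 N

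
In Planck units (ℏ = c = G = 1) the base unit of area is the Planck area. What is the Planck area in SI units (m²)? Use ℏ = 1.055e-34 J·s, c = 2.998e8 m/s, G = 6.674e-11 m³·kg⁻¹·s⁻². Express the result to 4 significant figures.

A_P = ℏG/c³
  = 7.041e-45 / 2.695e25
  = 2.613e-70 m²

2.613e-70 m²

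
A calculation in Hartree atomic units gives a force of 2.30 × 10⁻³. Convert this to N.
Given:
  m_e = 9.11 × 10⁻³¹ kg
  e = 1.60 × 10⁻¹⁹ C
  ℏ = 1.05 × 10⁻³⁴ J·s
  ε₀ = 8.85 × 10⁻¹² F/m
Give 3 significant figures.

1.92 × 10⁻¹⁰ N

One atomic unit of force: F_au = E_h/a₀ = m_e²e⁶/((4πε₀)³ℏ⁴) = 8.33 × 10⁻⁸ N.
2.30 × 10⁻³ × 8.33 × 10⁻⁸ N = 1.92 × 10⁻¹⁰ N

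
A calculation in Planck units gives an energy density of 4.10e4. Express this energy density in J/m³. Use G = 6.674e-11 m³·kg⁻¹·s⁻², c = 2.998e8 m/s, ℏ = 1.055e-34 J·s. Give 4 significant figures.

1.899e118 J/m³

One Planck energy density: u_P = c⁷/(ℏG²) = 4.632e113 J/m³.
4.10e4 × 4.632e113 J/m³ = 1.899e118 J/m³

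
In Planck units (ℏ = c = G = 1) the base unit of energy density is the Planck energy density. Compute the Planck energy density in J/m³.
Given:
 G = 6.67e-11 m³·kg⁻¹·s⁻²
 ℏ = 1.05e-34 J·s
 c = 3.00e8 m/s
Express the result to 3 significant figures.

4.68e113 J/m³

u_P = c⁷/(ℏG²)
  = 2.19e59 / 4.67e-55
  = 4.68e113 J/m³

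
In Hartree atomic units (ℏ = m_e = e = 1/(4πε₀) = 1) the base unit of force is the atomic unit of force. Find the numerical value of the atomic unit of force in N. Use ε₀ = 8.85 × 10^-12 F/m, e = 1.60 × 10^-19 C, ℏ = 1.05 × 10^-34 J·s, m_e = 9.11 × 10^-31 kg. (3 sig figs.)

8.33 × 10^-8 N

F_au = E_h/a₀ = m_e²e⁶/((4πε₀)³ℏ⁴)
E_h = 4.38 × 10^-18 J
a₀ = 5.26 × 10^-11 m
E_h/a₀ = 8.33 × 10^-8 N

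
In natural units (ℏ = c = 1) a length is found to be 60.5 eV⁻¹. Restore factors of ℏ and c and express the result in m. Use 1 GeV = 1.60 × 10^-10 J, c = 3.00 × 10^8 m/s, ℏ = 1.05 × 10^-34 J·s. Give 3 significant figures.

A length is [E]⁻¹ in ℏ=c=1; restore one factor of ℏc.
1 GeV⁻¹ → ℏc × (1 GeV in J)⁻¹ = 1.97 × 10^-16 m.
Convert the energy scale: 60.5 eV⁻¹ = 6.05 × 10^10 GeV⁻¹.
Result: 6.05 × 10^10 × 1.97 × 10^-16 = 1.19 × 10^-5 m.

1.19 × 10^-5 m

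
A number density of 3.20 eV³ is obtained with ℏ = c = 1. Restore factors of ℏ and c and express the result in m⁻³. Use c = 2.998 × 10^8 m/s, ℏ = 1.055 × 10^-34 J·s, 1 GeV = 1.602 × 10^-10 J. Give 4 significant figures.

4.158 × 10^20 m⁻³

Number density is [L]⁻³ = [E]³/(ℏc)³.
1 GeV³ → 1/(ℏc)³ × (1 GeV in J)³ = 1.299 × 10^47 m⁻³.
Convert the energy scale: 3.20 eV³ = 3.20 × 10^-27 GeV³.
Result: 3.20 × 10^-27 × 1.299 × 10^47 = 4.158 × 10^20 m⁻³.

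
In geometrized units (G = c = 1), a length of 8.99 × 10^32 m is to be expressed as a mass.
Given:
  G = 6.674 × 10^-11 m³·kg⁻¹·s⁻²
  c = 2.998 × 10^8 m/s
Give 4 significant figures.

1.211 × 10^60 kg

Length → mass via c²/G.
8.99 × 10^32 m × (c²/G) = 1.211 × 10^60 kg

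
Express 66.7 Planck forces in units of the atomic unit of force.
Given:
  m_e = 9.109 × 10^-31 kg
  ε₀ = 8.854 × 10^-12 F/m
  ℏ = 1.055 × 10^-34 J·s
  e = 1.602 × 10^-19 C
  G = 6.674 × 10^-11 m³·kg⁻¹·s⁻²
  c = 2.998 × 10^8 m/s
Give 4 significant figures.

9.822 × 10^52

Planck force: F_P = c⁴/G = 1.210 × 10^44 N
atomic unit of force: F_au = E_h/a₀ = m_e²e⁶/((4πε₀)³ℏ⁴) = 8.220 × 10^-8 N
66.7 × 1.210 × 10^44 / 8.220 × 10^-8 = 9.822 × 10^52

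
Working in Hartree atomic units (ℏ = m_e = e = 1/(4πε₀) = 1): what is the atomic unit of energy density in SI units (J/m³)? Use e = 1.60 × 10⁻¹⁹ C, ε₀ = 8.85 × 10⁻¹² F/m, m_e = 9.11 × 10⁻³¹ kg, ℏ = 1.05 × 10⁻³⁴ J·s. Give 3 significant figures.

3.01 × 10¹³ J/m³

From ℏ = m_e = e = 1/(4πε₀) = 1 the energy density scale is u_au = E_h/a₀³ = m_e⁴e¹⁰/((4πε₀)⁵ℏ⁸).
E_h = 4.38 × 10⁻¹⁸ J
a₀ = 5.26 × 10⁻¹¹ m
E_h/a₀³ = 3.01 × 10¹³ J/m³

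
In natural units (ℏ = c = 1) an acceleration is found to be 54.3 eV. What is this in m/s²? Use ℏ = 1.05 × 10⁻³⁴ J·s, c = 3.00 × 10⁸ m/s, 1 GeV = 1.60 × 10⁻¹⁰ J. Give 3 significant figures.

Acceleration is [L]/[T]² = c·[E]/ℏ.
1 GeV → c/ℏ × (1 GeV in J) = 4.57 × 10³² m/s².
Convert the energy scale: 54.3 eV = 5.43 × 10⁻⁸ GeV.
Result: 5.43 × 10⁻⁸ × 4.57 × 10³² = 2.48 × 10²⁵ m/s².

2.48 × 10²⁵ m/s²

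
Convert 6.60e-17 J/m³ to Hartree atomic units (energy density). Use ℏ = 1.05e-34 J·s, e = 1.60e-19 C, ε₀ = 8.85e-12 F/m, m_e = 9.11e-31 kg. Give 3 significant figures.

2.19e-30

atomic unit of energy density: u_au = E_h/a₀³ = m_e⁴e¹⁰/((4πε₀)⁵ℏ⁸) = 3.01e13 J/m³.
6.60e-17 / 3.01e13 = 2.19e-30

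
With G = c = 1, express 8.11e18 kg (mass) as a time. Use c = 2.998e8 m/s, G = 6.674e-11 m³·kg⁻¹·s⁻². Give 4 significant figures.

Mass → time via G/c³.
8.11e18 kg × (G/c³) = 2.009e-17 s

2.009e-17 s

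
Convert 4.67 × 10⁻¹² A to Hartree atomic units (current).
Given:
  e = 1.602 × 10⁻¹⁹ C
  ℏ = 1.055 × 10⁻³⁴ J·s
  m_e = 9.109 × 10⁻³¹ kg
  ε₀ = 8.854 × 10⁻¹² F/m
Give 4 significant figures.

7.063 × 10⁻¹⁰

atomic unit of electric current: I_au = e E_h/ℏ = m_e e⁵/((4πε₀)²ℏ³) = 6.612 × 10⁻³ A.
4.67 × 10⁻¹² / 6.612 × 10⁻³ = 7.063 × 10⁻¹⁰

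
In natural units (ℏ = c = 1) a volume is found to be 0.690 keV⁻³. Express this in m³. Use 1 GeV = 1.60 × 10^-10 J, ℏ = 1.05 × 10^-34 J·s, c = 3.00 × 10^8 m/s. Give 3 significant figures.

5.27 × 10^-30 m³

Volume is [L]³ = [E]⁻³·(ℏc)³.
1 GeV⁻³ → (ℏc)³ × (1 GeV in J)⁻³ = 7.63 × 10^-48 m³.
Convert the energy scale: 0.690 keV⁻³ = 6.90 × 10^17 GeV⁻³.
Result: 6.90 × 10^17 × 7.63 × 10^-48 = 5.27 × 10^-30 m³.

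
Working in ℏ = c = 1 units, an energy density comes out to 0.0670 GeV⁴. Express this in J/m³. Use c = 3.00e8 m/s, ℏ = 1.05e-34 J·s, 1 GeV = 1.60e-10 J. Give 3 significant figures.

[E]/[L]³ = [E]⁴/(ℏc)³; restore (ℏc)⁻³.
1 GeV⁴ → 1/(ℏc)³ × (1 GeV in J)⁴ = 2.10e37 J/m³.
Result: 0.0670 × 2.10e37 = 1.40e36 J/m³.

1.40e36 J/m³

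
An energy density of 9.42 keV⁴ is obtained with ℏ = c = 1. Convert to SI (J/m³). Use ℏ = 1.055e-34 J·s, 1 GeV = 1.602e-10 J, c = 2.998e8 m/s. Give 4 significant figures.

[E]/[L]³ = [E]⁴/(ℏc)³; restore (ℏc)⁻³.
1 GeV⁴ → 1/(ℏc)³ × (1 GeV in J)⁴ = 2.082e37 J/m³.
Convert the energy scale: 9.42 keV⁴ = 9.42e-24 GeV⁴.
Result: 9.42e-24 × 2.082e37 = 1.961e14 J/m³.

1.961e14 J/m³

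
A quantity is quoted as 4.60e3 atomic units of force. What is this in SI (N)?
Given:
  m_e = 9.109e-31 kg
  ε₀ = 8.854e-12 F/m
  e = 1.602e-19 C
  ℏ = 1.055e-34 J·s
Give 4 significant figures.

3.781e-4 N

One atomic unit of force: F_au = E_h/a₀ = m_e²e⁶/((4πε₀)³ℏ⁴) = 8.220e-8 N.
4.60e3 × 8.220e-8 N = 3.781e-4 N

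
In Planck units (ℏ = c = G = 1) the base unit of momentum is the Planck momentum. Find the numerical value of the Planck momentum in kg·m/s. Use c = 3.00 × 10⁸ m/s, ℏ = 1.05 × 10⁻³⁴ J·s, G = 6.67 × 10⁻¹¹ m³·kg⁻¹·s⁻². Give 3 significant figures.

p_P = √(ℏc³/G)
  = √(42.5)
  = 6.52 kg·m/s

6.52 kg·m/s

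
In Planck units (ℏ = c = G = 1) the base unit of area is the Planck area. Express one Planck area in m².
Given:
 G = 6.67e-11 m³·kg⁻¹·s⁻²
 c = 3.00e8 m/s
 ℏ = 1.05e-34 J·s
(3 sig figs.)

2.59e-70 m²

A_P = ℏG/c³
  = 7.00e-45 / 2.70e25
  = 2.59e-70 m²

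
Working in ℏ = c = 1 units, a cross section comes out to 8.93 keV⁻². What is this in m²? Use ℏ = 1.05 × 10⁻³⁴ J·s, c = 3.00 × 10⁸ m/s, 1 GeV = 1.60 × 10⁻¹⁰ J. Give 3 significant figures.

Area is [L]² = [E]⁻²·(ℏc)²; restore (ℏc)².
1 GeV⁻² → (ℏc)² × (1 GeV in J)⁻² = 3.88 × 10⁻³² m².
Convert the energy scale: 8.93 keV⁻² = 8.93 × 10¹² GeV⁻².
Result: 8.93 × 10¹² × 3.88 × 10⁻³² = 3.46 × 10⁻¹⁹ m².

3.46 × 10⁻¹⁹ m²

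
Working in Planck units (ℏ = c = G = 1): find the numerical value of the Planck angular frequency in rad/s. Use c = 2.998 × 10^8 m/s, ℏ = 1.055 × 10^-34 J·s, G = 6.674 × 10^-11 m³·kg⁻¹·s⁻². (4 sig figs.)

Dimensional analysis gives ω_P = √(c⁵/(ℏG)).
  = √(3.440 × 10^86)
  = 1.855 × 10^43 rad/s

1.855 × 10^43 rad/s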